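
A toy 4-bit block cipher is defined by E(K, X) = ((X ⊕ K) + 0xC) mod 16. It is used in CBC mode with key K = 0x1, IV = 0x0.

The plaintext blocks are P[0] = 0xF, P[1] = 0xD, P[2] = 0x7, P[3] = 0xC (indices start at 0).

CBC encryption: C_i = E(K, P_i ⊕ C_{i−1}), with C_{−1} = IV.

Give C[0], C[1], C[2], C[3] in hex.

C[0]: P[0] ⊕ 0x0 = 0xF; E(K, 0xF) = 0xA.
C[1]: P[1] ⊕ 0xA = 0x7; E(K, 0x7) = 0x2.
C[2]: P[2] ⊕ 0x2 = 0x5; E(K, 0x5) = 0x0.
C[3]: P[3] ⊕ 0x0 = 0xC; E(K, 0xC) = 0x9.

C[0] = 0xA, C[1] = 0x2, C[2] = 0x0, C[3] = 0x9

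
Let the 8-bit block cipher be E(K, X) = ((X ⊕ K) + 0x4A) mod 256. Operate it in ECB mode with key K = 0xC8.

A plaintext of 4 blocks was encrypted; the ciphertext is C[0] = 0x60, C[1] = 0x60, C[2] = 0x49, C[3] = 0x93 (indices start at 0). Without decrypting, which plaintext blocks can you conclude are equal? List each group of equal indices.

ECB encrypts each block independently with the same key, so equal ciphertext blocks imply equal plaintext blocks.
C[0] = C[1] = 0x60, so P[0] = P[1].

P[0] = P[1]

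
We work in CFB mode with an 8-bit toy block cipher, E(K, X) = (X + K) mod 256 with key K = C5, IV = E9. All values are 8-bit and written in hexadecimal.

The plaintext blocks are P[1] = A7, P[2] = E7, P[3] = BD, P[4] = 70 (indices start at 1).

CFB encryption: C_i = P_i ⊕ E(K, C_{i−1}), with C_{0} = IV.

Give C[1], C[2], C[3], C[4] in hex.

C[1]: E(K, E9) = AE; A7 ⊕ AE = 09.
C[2]: E(K, 09) = CE; E7 ⊕ CE = 29.
C[3]: E(K, 29) = EE; BD ⊕ EE = 53.
C[4]: E(K, 53) = 18; 70 ⊕ 18 = 68.

C[1] = 09, C[2] = 29, C[3] = 53, C[4] = 68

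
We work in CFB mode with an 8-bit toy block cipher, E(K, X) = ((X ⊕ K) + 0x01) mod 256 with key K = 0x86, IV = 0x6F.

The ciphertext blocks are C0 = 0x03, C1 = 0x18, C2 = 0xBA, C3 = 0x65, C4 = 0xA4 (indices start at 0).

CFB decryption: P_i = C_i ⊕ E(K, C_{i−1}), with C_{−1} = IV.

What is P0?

P0 = 0xE9

P0: E(K, 0x6F) = 0xEA; 0x03 ⊕ 0xEA = 0xE9.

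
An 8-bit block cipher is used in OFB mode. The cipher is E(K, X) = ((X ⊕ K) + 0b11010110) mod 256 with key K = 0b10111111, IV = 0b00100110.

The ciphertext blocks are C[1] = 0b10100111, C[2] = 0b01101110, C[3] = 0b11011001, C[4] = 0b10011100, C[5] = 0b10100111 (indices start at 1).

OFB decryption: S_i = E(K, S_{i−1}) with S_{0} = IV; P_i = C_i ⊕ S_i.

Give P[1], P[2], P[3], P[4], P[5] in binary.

P[1] = 0b11001000, P[2] = 0b11001000, P[3] = 0b00110110, P[4] = 0b10111010, P[5] = 0b11001000

P[1]: S = E(K, 0b00100110) = 0b01101111; 0b10100111 ⊕ 0b01101111 = 0b11001000.
P[2]: S = E(K, 0b01101111) = 0b10100110; 0b01101110 ⊕ 0b10100110 = 0b11001000.
P[3]: S = E(K, 0b10100110) = 0b11101111; 0b11011001 ⊕ 0b11101111 = 0b00110110.
P[4]: S = E(K, 0b11101111) = 0b00100110; 0b10011100 ⊕ 0b00100110 = 0b10111010.
P[5]: S = E(K, 0b00100110) = 0b01101111; 0b10100111 ⊕ 0b01101111 = 0b11001000.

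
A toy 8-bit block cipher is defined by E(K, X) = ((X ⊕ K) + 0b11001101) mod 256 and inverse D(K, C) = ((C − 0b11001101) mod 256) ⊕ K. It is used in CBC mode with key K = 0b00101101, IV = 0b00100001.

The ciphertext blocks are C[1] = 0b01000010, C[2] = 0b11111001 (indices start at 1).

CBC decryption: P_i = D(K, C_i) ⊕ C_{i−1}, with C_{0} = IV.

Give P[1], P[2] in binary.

P[1] = 0b01111001, P[2] = 0b01000011

P[1]: D(K, 0b01000010) = 0b01011000; 0b01011000 ⊕ 0b00100001 = 0b01111001.
P[2]: D(K, 0b11111001) = 0b00000001; 0b00000001 ⊕ 0b01000010 = 0b01000011.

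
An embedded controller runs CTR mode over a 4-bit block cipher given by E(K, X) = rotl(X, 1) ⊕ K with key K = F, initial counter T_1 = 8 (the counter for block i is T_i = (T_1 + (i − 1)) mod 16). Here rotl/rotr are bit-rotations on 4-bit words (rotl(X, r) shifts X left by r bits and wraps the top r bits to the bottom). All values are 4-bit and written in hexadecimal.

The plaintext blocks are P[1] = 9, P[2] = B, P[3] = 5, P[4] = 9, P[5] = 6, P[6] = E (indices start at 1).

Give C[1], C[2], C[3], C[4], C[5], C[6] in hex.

CTR encryption: S_i = E(K, T_i) where T_i is the counter for block i; C_i = P_i ⊕ S_i.
C[1]: T = 8, S = E(K, T) = E; 9 ⊕ E = 7.
C[2]: T = 9, S = E(K, T) = C; B ⊕ C = 7.
C[3]: T = A, S = E(K, T) = A; 5 ⊕ A = F.
C[4]: T = B, S = E(K, T) = 8; 9 ⊕ 8 = 1.
C[5]: T = C, S = E(K, T) = 6; 6 ⊕ 6 = 0.
C[6]: T = D, S = E(K, T) = 4; E ⊕ 4 = A.

C[1] = 7, C[2] = 7, C[3] = F, C[4] = 1, C[5] = 0, C[6] = A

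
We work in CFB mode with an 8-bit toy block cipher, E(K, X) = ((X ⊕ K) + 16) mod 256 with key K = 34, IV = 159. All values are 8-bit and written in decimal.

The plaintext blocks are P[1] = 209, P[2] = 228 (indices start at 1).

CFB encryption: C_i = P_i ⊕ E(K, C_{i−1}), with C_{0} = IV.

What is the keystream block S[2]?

C[1]: E(K, 159) = 205; 209 ⊕ 205 = 28.
C[2]: E(K, 28) = 78; 228 ⊕ 78 = 170.
So S[2] = 78.

78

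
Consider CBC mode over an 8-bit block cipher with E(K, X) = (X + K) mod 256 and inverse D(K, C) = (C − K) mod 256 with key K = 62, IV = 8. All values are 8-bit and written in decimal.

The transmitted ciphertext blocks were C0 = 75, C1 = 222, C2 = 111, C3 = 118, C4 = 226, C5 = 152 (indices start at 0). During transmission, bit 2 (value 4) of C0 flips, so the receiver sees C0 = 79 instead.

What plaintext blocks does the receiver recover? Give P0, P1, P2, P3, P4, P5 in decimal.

CBC decryption: P_i = D(K, C_i) ⊕ C_{i−1}, with C_{−1} = IV.
Only C0 changed, to 79. In CBC, a change in C_i garbles P_i and flips the same bit in P_{i+1}. Decrypting the received ciphertext:
P0: D(K, 79) = 17; 17 ⊕ 8 = 25.
P1: D(K, 222) = 160; 160 ⊕ 79 = 239.
P2: D(K, 111) = 49; 49 ⊕ 222 = 239.
P3: D(K, 118) = 56; 56 ⊕ 111 = 87.
P4: D(K, 226) = 164; 164 ⊕ 118 = 210.
P5: D(K, 152) = 90; 90 ⊕ 226 = 184.
Blocks that differ from the original plaintext: P0, P1.

P0 = 25, P1 = 239, P2 = 239, P3 = 87, P4 = 210, P5 = 184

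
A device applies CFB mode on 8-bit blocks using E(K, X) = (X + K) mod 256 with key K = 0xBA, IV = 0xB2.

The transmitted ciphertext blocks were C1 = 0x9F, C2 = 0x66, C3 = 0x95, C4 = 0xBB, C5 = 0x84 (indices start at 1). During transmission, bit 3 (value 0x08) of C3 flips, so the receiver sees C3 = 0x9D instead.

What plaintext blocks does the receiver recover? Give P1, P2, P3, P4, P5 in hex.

CFB decryption: P_i = C_i ⊕ E(K, C_{i−1}), with C_{0} = IV.
Only C3 changed, to 0x9D. In CFB, a change in C_i flips the same bit in P_i and garbles P_{i+1}. Decrypting the received ciphertext:
P1: E(K, 0xB2) = 0x6C; 0x9F ⊕ 0x6C = 0xF3.
P2: E(K, 0x9F) = 0x59; 0x66 ⊕ 0x59 = 0x3F.
P3: E(K, 0x66) = 0x20; 0x9D ⊕ 0x20 = 0xBD.
P4: E(K, 0x9D) = 0x57; 0xBB ⊕ 0x57 = 0xEC.
P5: E(K, 0xBB) = 0x75; 0x84 ⊕ 0x75 = 0xF1.
Blocks that differ from the original plaintext: P3, P4.

P1 = 0xF3, P2 = 0x3F, P3 = 0xBD, P4 = 0xEC, P5 = 0xF1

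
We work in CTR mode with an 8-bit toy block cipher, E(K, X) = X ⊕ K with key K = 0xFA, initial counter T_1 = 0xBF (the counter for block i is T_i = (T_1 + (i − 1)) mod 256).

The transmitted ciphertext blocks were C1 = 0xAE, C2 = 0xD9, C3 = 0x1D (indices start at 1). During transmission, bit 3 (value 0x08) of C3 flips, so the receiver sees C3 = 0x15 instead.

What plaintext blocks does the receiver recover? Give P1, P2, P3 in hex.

CTR decryption: S_i = E(K, T_i) where T_i is the counter for block i; P_i = C_i ⊕ S_i.
Only C3 changed, to 0x15. In CTR, a change in C_i flips the same bit in P_i only; the keystream is unaffected. Decrypting the received ciphertext:
P1: T = 0xBF, S = E(K, T) = 0x45; 0xAE ⊕ 0x45 = 0xEB.
P2: T = 0xC0, S = E(K, T) = 0x3A; 0xD9 ⊕ 0x3A = 0xE3.
P3: T = 0xC1, S = E(K, T) = 0x3B; 0x15 ⊕ 0x3B = 0x2E.
Blocks that differ from the original plaintext: P3.

P1 = 0xEB, P2 = 0xE3, P3 = 0x2E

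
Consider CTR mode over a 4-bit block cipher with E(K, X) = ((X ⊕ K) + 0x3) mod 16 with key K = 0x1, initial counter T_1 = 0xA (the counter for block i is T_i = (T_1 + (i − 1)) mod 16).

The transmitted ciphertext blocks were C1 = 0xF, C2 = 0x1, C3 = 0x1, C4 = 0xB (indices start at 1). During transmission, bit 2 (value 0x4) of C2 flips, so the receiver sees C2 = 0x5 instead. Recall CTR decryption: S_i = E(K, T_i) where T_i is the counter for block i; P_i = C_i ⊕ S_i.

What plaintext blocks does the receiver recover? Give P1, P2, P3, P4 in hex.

P1 = 0x1, P2 = 0x8, P3 = 0x1, P4 = 0x4

Only C2 changed, to 0x5. In CTR, a change in C_i flips the same bit in P_i only; the keystream is unaffected. Decrypting the received ciphertext:
P1: T = 0xA, S = E(K, T) = 0xE; 0xF ⊕ 0xE = 0x1.
P2: T = 0xB, S = E(K, T) = 0xD; 0x5 ⊕ 0xD = 0x8.
P3: T = 0xC, S = E(K, T) = 0x0; 0x1 ⊕ 0x0 = 0x1.
P4: T = 0xD, S = E(K, T) = 0xF; 0xB ⊕ 0xF = 0x4.
Blocks that differ from the original plaintext: P2.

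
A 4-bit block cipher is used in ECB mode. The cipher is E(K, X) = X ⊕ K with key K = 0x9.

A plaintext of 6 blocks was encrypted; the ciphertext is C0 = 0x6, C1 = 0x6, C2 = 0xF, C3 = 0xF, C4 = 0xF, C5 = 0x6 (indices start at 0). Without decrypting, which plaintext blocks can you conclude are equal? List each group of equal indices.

ECB encrypts each block independently with the same key, so equal ciphertext blocks imply equal plaintext blocks.
C0 = C1 = C5 = 0x6, so P0 = P1 = P5.
C2 = C3 = C4 = 0xF, so P2 = P3 = P4.

P0 = P1 = P5; P2 = P3 = P4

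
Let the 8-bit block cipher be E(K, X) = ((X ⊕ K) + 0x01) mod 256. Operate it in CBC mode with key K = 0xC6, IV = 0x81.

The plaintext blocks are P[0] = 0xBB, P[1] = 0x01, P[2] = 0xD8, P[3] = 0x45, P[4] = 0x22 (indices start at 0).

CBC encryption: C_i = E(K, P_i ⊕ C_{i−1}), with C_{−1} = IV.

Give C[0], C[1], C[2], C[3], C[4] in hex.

C[0]: P[0] ⊕ 0x81 = 0x3A; E(K, 0x3A) = 0xFD.
C[1]: P[1] ⊕ 0xFD = 0xFC; E(K, 0xFC) = 0x3B.
C[2]: P[2] ⊕ 0x3B = 0xE3; E(K, 0xE3) = 0x26.
C[3]: P[3] ⊕ 0x26 = 0x63; E(K, 0x63) = 0xA6.
C[4]: P[4] ⊕ 0xA6 = 0x84; E(K, 0x84) = 0x43.

C[0] = 0xFD, C[1] = 0x3B, C[2] = 0x26, C[3] = 0xA6, C[4] = 0x43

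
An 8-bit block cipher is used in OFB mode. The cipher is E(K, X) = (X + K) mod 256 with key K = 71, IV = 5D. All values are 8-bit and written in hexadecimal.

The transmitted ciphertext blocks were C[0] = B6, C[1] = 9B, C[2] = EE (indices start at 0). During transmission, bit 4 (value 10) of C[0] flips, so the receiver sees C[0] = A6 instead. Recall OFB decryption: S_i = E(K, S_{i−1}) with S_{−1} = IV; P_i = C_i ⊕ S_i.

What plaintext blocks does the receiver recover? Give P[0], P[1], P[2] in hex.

P[0] = 68, P[1] = A4, P[2] = 5E

Only C[0] changed, to A6. In OFB, a change in C_i flips the same bit in P_i only; the keystream is unaffected. Decrypting the received ciphertext:
P[0]: S = E(K, 5D) = CE; A6 ⊕ CE = 68.
P[1]: S = E(K, CE) = 3F; 9B ⊕ 3F = A4.
P[2]: S = E(K, 3F) = B0; EE ⊕ B0 = 5E.
Blocks that differ from the original plaintext: P[0].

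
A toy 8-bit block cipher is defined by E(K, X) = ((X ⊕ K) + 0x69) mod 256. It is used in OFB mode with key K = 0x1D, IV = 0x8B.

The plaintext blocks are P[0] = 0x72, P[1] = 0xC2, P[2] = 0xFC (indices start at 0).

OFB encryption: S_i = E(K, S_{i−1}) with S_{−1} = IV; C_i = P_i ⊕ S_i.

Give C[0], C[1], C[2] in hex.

C[0] = 0x8D, C[1] = 0x89, C[2] = 0x43

C[0]: S = E(K, 0x8B) = 0xFF; 0x72 ⊕ 0xFF = 0x8D.
C[1]: S = E(K, 0xFF) = 0x4B; 0xC2 ⊕ 0x4B = 0x89.
C[2]: S = E(K, 0x4B) = 0xBF; 0xFC ⊕ 0xBF = 0x43.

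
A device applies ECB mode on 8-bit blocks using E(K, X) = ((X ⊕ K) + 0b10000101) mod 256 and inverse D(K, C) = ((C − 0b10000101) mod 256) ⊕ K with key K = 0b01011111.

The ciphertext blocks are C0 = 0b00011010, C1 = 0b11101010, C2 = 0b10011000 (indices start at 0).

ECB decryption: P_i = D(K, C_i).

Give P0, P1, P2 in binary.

P0: D(K, 0b00011010) = 0b11001010.
P1: D(K, 0b11101010) = 0b00111010.
P2: D(K, 0b10011000) = 0b01001100.

P0 = 0b11001010, P1 = 0b00111010, P2 = 0b01001100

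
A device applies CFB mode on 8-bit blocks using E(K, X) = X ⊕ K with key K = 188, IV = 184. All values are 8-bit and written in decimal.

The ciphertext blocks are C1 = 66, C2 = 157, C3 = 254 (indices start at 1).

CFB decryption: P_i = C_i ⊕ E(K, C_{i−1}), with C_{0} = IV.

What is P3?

P3: E(K, 157) = 33; 254 ⊕ 33 = 223.

P3 = 223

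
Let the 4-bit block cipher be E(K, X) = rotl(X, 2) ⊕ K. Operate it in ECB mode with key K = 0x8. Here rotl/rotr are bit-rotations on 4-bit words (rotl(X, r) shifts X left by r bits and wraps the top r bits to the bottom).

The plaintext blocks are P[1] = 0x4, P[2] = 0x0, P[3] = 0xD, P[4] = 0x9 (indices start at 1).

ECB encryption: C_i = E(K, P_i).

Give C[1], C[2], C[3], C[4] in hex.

C[1] = 0x9, C[2] = 0x8, C[3] = 0xF, C[4] = 0xE

C[1]: E(K, 0x4) = 0x9.
C[2]: E(K, 0x0) = 0x8.
C[3]: E(K, 0xD) = 0xF.
C[4]: E(K, 0x9) = 0xE.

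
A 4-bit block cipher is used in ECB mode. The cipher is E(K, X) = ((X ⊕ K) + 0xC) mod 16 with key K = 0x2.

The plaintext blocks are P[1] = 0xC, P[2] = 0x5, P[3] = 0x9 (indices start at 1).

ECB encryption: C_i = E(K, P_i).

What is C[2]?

C[2] = 0x3

C[2]: E(K, 0x5) = 0x3.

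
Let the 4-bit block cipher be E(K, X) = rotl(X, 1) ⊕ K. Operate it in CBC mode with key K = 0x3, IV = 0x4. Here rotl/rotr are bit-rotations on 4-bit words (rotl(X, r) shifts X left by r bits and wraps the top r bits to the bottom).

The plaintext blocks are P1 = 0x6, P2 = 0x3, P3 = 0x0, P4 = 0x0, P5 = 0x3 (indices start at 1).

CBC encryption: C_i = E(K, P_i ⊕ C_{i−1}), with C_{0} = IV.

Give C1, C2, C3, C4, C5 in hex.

C1: P1 ⊕ 0x4 = 0x2; E(K, 0x2) = 0x7.
C2: P2 ⊕ 0x7 = 0x4; E(K, 0x4) = 0xB.
C3: P3 ⊕ 0xB = 0xB; E(K, 0xB) = 0x4.
C4: P4 ⊕ 0x4 = 0x4; E(K, 0x4) = 0xB.
C5: P5 ⊕ 0xB = 0x8; E(K, 0x8) = 0x2.

C1 = 0x7, C2 = 0xB, C3 = 0x4, C4 = 0xB, C5 = 0x2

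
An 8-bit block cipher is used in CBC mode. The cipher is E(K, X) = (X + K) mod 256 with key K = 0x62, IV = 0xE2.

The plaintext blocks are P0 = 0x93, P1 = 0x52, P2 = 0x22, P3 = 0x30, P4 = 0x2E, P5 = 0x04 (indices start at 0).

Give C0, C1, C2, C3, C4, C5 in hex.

CBC encryption: C_i = E(K, P_i ⊕ C_{i−1}), with C_{−1} = IV.
C0: P0 ⊕ 0xE2 = 0x71; E(K, 0x71) = 0xD3.
C1: P1 ⊕ 0xD3 = 0x81; E(K, 0x81) = 0xE3.
C2: P2 ⊕ 0xE3 = 0xC1; E(K, 0xC1) = 0x23.
C3: P3 ⊕ 0x23 = 0x13; E(K, 0x13) = 0x75.
C4: P4 ⊕ 0x75 = 0x5B; E(K, 0x5B) = 0xBD.
C5: P5 ⊕ 0xBD = 0xB9; E(K, 0xB9) = 0x1B.

C0 = 0xD3, C1 = 0xE3, C2 = 0x23, C3 = 0x75, C4 = 0xBD, C5 = 0x1B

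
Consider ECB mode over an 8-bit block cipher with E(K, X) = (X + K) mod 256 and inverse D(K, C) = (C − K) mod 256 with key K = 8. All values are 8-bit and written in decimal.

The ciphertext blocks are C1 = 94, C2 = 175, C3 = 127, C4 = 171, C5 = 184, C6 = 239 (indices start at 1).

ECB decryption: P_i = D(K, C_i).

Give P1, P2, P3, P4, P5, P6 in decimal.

P1 = 86, P2 = 167, P3 = 119, P4 = 163, P5 = 176, P6 = 231

P1: D(K, 94) = 86.
P2: D(K, 175) = 167.
P3: D(K, 127) = 119.
P4: D(K, 171) = 163.
P5: D(K, 184) = 176.
P6: D(K, 239) = 231.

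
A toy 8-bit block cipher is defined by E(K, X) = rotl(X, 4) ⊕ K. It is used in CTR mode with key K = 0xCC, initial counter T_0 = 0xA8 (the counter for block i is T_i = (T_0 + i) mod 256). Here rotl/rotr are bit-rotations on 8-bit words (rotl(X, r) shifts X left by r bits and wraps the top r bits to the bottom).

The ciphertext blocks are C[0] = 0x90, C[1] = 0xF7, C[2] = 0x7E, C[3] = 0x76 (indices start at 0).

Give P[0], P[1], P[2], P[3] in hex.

P[0] = 0xD6, P[1] = 0xA1, P[2] = 0x18, P[3] = 0x00

CTR decryption: S_i = E(K, T_i) where T_i is the counter for block i; P_i = C_i ⊕ S_i.
P[0]: T = 0xA8, S = E(K, T) = 0x46; 0x90 ⊕ 0x46 = 0xD6.
P[1]: T = 0xA9, S = E(K, T) = 0x56; 0xF7 ⊕ 0x56 = 0xA1.
P[2]: T = 0xAA, S = E(K, T) = 0x66; 0x7E ⊕ 0x66 = 0x18.
P[3]: T = 0xAB, S = E(K, T) = 0x76; 0x76 ⊕ 0x76 = 0x00.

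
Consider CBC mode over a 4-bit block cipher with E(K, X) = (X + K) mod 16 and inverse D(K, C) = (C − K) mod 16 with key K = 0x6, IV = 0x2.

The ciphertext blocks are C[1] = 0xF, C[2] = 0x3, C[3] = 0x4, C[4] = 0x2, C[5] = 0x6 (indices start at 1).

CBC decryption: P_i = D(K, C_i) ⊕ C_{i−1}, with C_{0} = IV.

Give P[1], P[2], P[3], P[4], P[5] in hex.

P[1]: D(K, 0xF) = 0x9; 0x9 ⊕ 0x2 = 0xB.
P[2]: D(K, 0x3) = 0xD; 0xD ⊕ 0xF = 0x2.
P[3]: D(K, 0x4) = 0xE; 0xE ⊕ 0x3 = 0xD.
P[4]: D(K, 0x2) = 0xC; 0xC ⊕ 0x4 = 0x8.
P[5]: D(K, 0x6) = 0x0; 0x0 ⊕ 0x2 = 0x2.

P[1] = 0xB, P[2] = 0x2, P[3] = 0xD, P[4] = 0x8, P[5] = 0x2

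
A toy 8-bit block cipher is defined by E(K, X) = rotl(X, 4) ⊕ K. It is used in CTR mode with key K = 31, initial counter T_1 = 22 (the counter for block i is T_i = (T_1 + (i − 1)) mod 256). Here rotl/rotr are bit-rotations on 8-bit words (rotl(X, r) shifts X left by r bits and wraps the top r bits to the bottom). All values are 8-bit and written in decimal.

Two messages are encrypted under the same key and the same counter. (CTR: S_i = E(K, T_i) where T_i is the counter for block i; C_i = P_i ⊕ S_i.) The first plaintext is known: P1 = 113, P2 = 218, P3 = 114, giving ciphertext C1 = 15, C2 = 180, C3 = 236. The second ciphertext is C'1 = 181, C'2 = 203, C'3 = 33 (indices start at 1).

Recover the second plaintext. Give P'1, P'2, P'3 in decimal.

In CTR with a reused counter, both messages share the same keystream S_i, so C_i ⊕ C'_i = P_i ⊕ P'_i and thus P'_i = P_i ⊕ C_i ⊕ C'_i.
P'1: 113 ⊕ 15 ⊕ 181 = 203.
P'2: 218 ⊕ 180 ⊕ 203 = 165.
P'3: 114 ⊕ 236 ⊕ 33 = 191.

P'1 = 203, P'2 = 165, P'3 = 191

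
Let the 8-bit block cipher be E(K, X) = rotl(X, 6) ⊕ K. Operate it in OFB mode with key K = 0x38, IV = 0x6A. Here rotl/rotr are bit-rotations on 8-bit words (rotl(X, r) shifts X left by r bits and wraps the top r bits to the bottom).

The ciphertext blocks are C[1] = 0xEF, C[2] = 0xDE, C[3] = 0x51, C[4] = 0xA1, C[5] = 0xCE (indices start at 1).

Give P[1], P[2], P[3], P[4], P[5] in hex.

OFB decryption: S_i = E(K, S_{i−1}) with S_{0} = IV; P_i = C_i ⊕ S_i.
P[1]: S = E(K, 0x6A) = 0xA2; 0xEF ⊕ 0xA2 = 0x4D.
P[2]: S = E(K, 0xA2) = 0x90; 0xDE ⊕ 0x90 = 0x4E.
P[3]: S = E(K, 0x90) = 0x1C; 0x51 ⊕ 0x1C = 0x4D.
P[4]: S = E(K, 0x1C) = 0x3F; 0xA1 ⊕ 0x3F = 0x9E.
P[5]: S = E(K, 0x3F) = 0xF7; 0xCE ⊕ 0xF7 = 0x39.

P[1] = 0x4D, P[2] = 0x4E, P[3] = 0x4D, P[4] = 0x9E, P[5] = 0x39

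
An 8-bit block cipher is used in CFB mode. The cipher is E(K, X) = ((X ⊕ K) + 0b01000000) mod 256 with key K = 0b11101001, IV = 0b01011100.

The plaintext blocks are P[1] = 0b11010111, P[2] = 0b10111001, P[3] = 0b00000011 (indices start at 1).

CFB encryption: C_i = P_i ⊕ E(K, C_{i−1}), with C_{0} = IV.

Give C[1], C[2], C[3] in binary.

C[1] = 0b00100010, C[2] = 0b10110010, C[3] = 0b10011000

C[1]: E(K, 0b01011100) = 0b11110101; 0b11010111 ⊕ 0b11110101 = 0b00100010.
C[2]: E(K, 0b00100010) = 0b00001011; 0b10111001 ⊕ 0b00001011 = 0b10110010.
C[3]: E(K, 0b10110010) = 0b10011011; 0b00000011 ⊕ 0b10011011 = 0b10011000.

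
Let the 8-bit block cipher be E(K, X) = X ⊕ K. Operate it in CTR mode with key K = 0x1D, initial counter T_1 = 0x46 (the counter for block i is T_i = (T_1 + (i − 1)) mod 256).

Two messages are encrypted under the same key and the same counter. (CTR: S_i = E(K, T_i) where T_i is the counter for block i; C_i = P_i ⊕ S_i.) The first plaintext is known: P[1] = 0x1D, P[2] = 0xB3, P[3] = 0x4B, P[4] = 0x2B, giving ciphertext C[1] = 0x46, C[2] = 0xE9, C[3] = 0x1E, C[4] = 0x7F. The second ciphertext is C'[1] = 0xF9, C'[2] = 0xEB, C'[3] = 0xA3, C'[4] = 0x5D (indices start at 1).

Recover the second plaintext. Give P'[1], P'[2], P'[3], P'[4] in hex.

In CTR with a reused counter, both messages share the same keystream S_i, so C_i ⊕ C'_i = P_i ⊕ P'_i and thus P'_i = P_i ⊕ C_i ⊕ C'_i.
P'[1]: 0x1D ⊕ 0x46 ⊕ 0xF9 = 0xA2.
P'[2]: 0xB3 ⊕ 0xE9 ⊕ 0xEB = 0xB1.
P'[3]: 0x4B ⊕ 0x1E ⊕ 0xA3 = 0xF6.
P'[4]: 0x2B ⊕ 0x7F ⊕ 0x5D = 0x09.

P'[1] = 0xA2, P'[2] = 0xB1, P'[3] = 0xF6, P'[4] = 0x09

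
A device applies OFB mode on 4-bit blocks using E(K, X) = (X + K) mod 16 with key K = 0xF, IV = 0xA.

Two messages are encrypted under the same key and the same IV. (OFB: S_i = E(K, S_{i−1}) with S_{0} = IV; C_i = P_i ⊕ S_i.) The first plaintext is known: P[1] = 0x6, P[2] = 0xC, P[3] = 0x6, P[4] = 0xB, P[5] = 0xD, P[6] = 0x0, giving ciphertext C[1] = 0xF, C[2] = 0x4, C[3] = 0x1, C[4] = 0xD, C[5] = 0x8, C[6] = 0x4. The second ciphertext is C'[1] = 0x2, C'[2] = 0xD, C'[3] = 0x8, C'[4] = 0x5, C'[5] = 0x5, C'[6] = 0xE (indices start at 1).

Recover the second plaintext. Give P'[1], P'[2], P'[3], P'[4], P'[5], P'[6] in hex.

In OFB with a reused IV, both messages share the same keystream S_i, so C_i ⊕ C'_i = P_i ⊕ P'_i and thus P'_i = P_i ⊕ C_i ⊕ C'_i.
P'[1]: 0x6 ⊕ 0xF ⊕ 0x2 = 0xB.
P'[2]: 0xC ⊕ 0x4 ⊕ 0xD = 0x5.
P'[3]: 0x6 ⊕ 0x1 ⊕ 0x8 = 0xF.
P'[4]: 0xB ⊕ 0xD ⊕ 0x5 = 0x3.
P'[5]: 0xD ⊕ 0x8 ⊕ 0x5 = 0x0.
P'[6]: 0x0 ⊕ 0x4 ⊕ 0xE = 0xA.

P'[1] = 0xB, P'[2] = 0x5, P'[3] = 0xF, P'[4] = 0x3, P'[5] = 0x0, P'[6] = 0xA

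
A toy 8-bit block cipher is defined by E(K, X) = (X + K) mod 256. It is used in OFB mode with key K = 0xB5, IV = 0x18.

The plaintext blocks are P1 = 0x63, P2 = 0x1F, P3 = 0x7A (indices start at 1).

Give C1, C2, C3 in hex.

C1 = 0xAE, C2 = 0x9D, C3 = 0x4D

OFB encryption: S_i = E(K, S_{i−1}) with S_{0} = IV; C_i = P_i ⊕ S_i.
C1: S = E(K, 0x18) = 0xCD; 0x63 ⊕ 0xCD = 0xAE.
C2: S = E(K, 0xCD) = 0x82; 0x1F ⊕ 0x82 = 0x9D.
C3: S = E(K, 0x82) = 0x37; 0x7A ⊕ 0x37 = 0x4D.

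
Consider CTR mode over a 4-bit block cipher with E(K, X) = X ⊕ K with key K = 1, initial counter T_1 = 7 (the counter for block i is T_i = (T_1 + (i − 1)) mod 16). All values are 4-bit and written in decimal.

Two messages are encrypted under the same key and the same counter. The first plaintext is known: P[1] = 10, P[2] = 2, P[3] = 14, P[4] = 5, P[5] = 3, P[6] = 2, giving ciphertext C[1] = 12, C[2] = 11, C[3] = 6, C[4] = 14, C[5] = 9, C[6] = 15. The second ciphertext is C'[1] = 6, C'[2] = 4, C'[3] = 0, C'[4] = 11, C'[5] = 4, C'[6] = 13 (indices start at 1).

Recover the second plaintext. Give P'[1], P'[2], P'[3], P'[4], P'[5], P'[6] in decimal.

P'[1] = 0, P'[2] = 13, P'[3] = 8, P'[4] = 0, P'[5] = 14, P'[6] = 0

In CTR with a reused counter, both messages share the same keystream S_i, so C_i ⊕ C'_i = P_i ⊕ P'_i and thus P'_i = P_i ⊕ C_i ⊕ C'_i.
P'[1]: 10 ⊕ 12 ⊕ 6 = 0.
P'[2]: 2 ⊕ 11 ⊕ 4 = 13.
P'[3]: 14 ⊕ 6 ⊕ 0 = 8.
P'[4]: 5 ⊕ 14 ⊕ 11 = 0.
P'[5]: 3 ⊕ 9 ⊕ 4 = 14.
P'[6]: 2 ⊕ 15 ⊕ 13 = 0.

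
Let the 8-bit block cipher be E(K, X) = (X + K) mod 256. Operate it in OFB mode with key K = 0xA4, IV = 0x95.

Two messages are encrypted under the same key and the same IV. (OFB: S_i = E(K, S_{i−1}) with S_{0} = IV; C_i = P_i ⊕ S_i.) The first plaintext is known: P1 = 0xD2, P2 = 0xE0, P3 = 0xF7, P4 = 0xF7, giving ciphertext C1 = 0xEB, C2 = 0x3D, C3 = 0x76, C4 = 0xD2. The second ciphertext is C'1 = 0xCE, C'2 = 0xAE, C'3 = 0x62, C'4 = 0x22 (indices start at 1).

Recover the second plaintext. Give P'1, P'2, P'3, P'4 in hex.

P'1 = 0xF7, P'2 = 0x73, P'3 = 0xE3, P'4 = 0x07

In OFB with a reused IV, both messages share the same keystream S_i, so C_i ⊕ C'_i = P_i ⊕ P'_i and thus P'_i = P_i ⊕ C_i ⊕ C'_i.
P'1: 0xD2 ⊕ 0xEB ⊕ 0xCE = 0xF7.
P'2: 0xE0 ⊕ 0x3D ⊕ 0xAE = 0x73.
P'3: 0xF7 ⊕ 0x76 ⊕ 0x62 = 0xE3.
P'4: 0xF7 ⊕ 0xD2 ⊕ 0x22 = 0x07.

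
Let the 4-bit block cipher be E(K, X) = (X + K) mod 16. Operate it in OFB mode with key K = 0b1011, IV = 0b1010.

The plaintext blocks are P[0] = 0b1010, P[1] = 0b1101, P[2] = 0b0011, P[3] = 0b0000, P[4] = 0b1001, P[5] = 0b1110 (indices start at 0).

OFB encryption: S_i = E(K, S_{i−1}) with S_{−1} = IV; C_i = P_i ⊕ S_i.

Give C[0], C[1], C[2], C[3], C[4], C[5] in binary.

C[0]: S = E(K, 0b1010) = 0b0101; 0b1010 ⊕ 0b0101 = 0b1111.
C[1]: S = E(K, 0b0101) = 0b0000; 0b1101 ⊕ 0b0000 = 0b1101.
C[2]: S = E(K, 0b0000) = 0b1011; 0b0011 ⊕ 0b1011 = 0b1000.
C[3]: S = E(K, 0b1011) = 0b0110; 0b0000 ⊕ 0b0110 = 0b0110.
C[4]: S = E(K, 0b0110) = 0b0001; 0b1001 ⊕ 0b0001 = 0b1000.
C[5]: S = E(K, 0b0001) = 0b1100; 0b1110 ⊕ 0b1100 = 0b0010.

C[0] = 0b1111, C[1] = 0b1101, C[2] = 0b1000, C[3] = 0b0110, C[4] = 0b1000, C[5] = 0b0010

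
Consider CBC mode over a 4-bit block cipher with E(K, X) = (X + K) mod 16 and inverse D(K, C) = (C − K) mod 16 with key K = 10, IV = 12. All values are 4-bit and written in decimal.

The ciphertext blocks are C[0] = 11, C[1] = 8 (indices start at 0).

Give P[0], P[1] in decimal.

P[0] = 13, P[1] = 5

CBC decryption: P_i = D(K, C_i) ⊕ C_{i−1}, with C_{−1} = IV.
P[0]: D(K, 11) = 1; 1 ⊕ 12 = 13.
P[1]: D(K, 8) = 14; 14 ⊕ 11 = 5.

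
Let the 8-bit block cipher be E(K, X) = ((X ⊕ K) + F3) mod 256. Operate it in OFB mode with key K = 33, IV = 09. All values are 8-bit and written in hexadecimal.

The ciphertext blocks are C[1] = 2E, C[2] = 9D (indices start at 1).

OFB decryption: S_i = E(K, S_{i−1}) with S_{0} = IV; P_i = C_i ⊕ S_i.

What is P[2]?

P[2] = 8C

P[1]: S = E(K, 09) = 2D; 2E ⊕ 2D = 03.
P[2]: S = E(K, 2D) = 11; 9D ⊕ 11 = 8C.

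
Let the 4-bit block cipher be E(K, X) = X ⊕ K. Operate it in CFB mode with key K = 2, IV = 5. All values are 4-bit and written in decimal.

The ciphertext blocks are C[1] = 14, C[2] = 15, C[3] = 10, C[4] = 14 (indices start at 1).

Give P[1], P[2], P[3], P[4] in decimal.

P[1] = 9, P[2] = 3, P[3] = 7, P[4] = 6

CFB decryption: P_i = C_i ⊕ E(K, C_{i−1}), with C_{0} = IV.
P[1]: E(K, 5) = 7; 14 ⊕ 7 = 9.
P[2]: E(K, 14) = 12; 15 ⊕ 12 = 3.
P[3]: E(K, 15) = 13; 10 ⊕ 13 = 7.
P[4]: E(K, 10) = 8; 14 ⊕ 8 = 6.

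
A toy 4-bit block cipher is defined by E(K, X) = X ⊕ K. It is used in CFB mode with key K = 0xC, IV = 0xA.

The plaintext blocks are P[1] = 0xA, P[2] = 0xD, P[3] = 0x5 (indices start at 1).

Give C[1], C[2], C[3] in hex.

C[1] = 0xC, C[2] = 0xD, C[3] = 0x4

CFB encryption: C_i = P_i ⊕ E(K, C_{i−1}), with C_{0} = IV.
C[1]: E(K, 0xA) = 0x6; 0xA ⊕ 0x6 = 0xC.
C[2]: E(K, 0xC) = 0x0; 0xD ⊕ 0x0 = 0xD.
C[3]: E(K, 0xD) = 0x1; 0x5 ⊕ 0x1 = 0x4.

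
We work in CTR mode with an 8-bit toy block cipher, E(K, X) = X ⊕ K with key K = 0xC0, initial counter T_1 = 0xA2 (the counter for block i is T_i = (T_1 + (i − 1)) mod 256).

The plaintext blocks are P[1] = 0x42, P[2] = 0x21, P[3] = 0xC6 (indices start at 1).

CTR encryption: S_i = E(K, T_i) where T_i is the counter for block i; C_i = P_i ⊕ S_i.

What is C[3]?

C[1]: T = 0xA2, S = E(K, T) = 0x62; 0x42 ⊕ 0x62 = 0x20.
C[2]: T = 0xA3, S = E(K, T) = 0x63; 0x21 ⊕ 0x63 = 0x42.
C[3]: T = 0xA4, S = E(K, T) = 0x64; 0xC6 ⊕ 0x64 = 0xA2.

C[3] = 0xA2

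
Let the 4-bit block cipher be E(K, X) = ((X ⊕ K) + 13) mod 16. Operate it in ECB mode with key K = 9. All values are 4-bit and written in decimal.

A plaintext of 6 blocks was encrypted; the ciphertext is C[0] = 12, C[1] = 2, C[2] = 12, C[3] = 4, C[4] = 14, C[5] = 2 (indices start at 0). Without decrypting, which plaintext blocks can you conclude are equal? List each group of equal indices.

P[0] = P[2]; P[1] = P[5]

ECB encrypts each block independently with the same key, so equal ciphertext blocks imply equal plaintext blocks.
C[0] = C[2] = 12, so P[0] = P[2].
C[1] = C[5] = 2, so P[1] = P[5].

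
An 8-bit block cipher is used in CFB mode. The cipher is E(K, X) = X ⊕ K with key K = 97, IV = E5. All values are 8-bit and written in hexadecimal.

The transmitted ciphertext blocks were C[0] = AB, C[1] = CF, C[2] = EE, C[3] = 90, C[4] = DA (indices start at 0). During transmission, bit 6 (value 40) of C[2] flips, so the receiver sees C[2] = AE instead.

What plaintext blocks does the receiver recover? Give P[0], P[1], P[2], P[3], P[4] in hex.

P[0] = D9, P[1] = F3, P[2] = F6, P[3] = A9, P[4] = DD

CFB decryption: P_i = C_i ⊕ E(K, C_{i−1}), with C_{−1} = IV.
Only C[2] changed, to AE. In CFB, a change in C_i flips the same bit in P_i and garbles P_{i+1}. Decrypting the received ciphertext:
P[0]: E(K, E5) = 72; AB ⊕ 72 = D9.
P[1]: E(K, AB) = 3C; CF ⊕ 3C = F3.
P[2]: E(K, CF) = 58; AE ⊕ 58 = F6.
P[3]: E(K, AE) = 39; 90 ⊕ 39 = A9.
P[4]: E(K, 90) = 07; DA ⊕ 07 = DD.
Blocks that differ from the original plaintext: P[2], P[3].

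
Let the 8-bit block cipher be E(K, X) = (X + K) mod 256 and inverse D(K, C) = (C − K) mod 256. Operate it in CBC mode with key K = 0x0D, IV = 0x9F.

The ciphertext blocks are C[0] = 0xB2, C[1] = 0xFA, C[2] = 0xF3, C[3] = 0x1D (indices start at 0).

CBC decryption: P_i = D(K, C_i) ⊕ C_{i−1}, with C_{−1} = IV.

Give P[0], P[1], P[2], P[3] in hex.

P[0] = 0x3A, P[1] = 0x5F, P[2] = 0x1C, P[3] = 0xE3

P[0]: D(K, 0xB2) = 0xA5; 0xA5 ⊕ 0x9F = 0x3A.
P[1]: D(K, 0xFA) = 0xED; 0xED ⊕ 0xB2 = 0x5F.
P[2]: D(K, 0xF3) = 0xE6; 0xE6 ⊕ 0xFA = 0x1C.
P[3]: D(K, 0x1D) = 0x10; 0x10 ⊕ 0xF3 = 0xE3.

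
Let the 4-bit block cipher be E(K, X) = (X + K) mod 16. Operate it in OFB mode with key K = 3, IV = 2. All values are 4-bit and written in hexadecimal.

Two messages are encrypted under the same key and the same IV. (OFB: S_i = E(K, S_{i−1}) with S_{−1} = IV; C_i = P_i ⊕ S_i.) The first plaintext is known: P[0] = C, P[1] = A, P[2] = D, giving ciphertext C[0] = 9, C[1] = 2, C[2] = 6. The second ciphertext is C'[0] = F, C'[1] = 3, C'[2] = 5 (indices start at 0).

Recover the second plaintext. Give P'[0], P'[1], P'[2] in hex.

In OFB with a reused IV, both messages share the same keystream S_i, so C_i ⊕ C'_i = P_i ⊕ P'_i and thus P'_i = P_i ⊕ C_i ⊕ C'_i.
P'[0]: C ⊕ 9 ⊕ F = A.
P'[1]: A ⊕ 2 ⊕ 3 = B.
P'[2]: D ⊕ 6 ⊕ 5 = E.

P'[0] = A, P'[1] = B, P'[2] = E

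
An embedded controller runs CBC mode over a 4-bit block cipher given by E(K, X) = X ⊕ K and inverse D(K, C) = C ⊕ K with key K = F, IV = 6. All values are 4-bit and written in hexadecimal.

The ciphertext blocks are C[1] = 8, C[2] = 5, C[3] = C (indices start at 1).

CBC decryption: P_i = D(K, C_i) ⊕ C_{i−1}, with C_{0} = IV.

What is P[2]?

P[2]: D(K, 5) = A; A ⊕ 8 = 2.

P[2] = 2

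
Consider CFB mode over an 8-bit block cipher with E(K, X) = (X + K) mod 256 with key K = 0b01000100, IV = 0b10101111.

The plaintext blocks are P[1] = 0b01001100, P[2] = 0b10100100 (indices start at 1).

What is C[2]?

CFB encryption: C_i = P_i ⊕ E(K, C_{i−1}), with C_{0} = IV.
C[1]: E(K, 0b10101111) = 0b11110011; 0b01001100 ⊕ 0b11110011 = 0b10111111.
C[2]: E(K, 0b10111111) = 0b00000011; 0b10100100 ⊕ 0b00000011 = 0b10100111.

C[2] = 0b10100111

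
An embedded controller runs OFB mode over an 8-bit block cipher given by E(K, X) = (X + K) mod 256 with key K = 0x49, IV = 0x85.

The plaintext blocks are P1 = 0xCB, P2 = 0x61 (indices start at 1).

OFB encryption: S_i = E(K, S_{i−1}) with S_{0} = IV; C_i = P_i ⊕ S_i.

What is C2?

C1: S = E(K, 0x85) = 0xCE; 0xCB ⊕ 0xCE = 0x05.
C2: S = E(K, 0xCE) = 0x17; 0x61 ⊕ 0x17 = 0x76.

C2 = 0x76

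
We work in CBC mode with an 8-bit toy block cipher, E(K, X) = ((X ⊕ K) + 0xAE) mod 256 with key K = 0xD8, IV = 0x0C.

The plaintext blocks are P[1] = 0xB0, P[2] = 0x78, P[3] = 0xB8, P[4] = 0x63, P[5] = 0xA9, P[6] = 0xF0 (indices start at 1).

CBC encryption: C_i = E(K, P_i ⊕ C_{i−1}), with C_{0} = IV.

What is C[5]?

C[5] = 0x60

C[1]: P[1] ⊕ 0x0C = 0xBC; E(K, 0xBC) = 0x12.
C[2]: P[2] ⊕ 0x12 = 0x6A; E(K, 0x6A) = 0x60.
C[3]: P[3] ⊕ 0x60 = 0xD8; E(K, 0xD8) = 0xAE.
C[4]: P[4] ⊕ 0xAE = 0xCD; E(K, 0xCD) = 0xC3.
C[5]: P[5] ⊕ 0xC3 = 0x6A; E(K, 0x6A) = 0x60.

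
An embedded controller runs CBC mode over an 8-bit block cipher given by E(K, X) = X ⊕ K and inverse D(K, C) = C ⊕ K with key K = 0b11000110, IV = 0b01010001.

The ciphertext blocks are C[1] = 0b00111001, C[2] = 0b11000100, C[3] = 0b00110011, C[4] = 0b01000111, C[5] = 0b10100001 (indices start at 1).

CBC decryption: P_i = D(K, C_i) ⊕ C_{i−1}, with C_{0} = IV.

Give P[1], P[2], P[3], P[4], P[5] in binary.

P[1]: D(K, 0b00111001) = 0b11111111; 0b11111111 ⊕ 0b01010001 = 0b10101110.
P[2]: D(K, 0b11000100) = 0b00000010; 0b00000010 ⊕ 0b00111001 = 0b00111011.
P[3]: D(K, 0b00110011) = 0b11110101; 0b11110101 ⊕ 0b11000100 = 0b00110001.
P[4]: D(K, 0b01000111) = 0b10000001; 0b10000001 ⊕ 0b00110011 = 0b10110010.
P[5]: D(K, 0b10100001) = 0b01100111; 0b01100111 ⊕ 0b01000111 = 0b00100000.

P[1] = 0b10101110, P[2] = 0b00111011, P[3] = 0b00110001, P[4] = 0b10110010, P[5] = 0b00100000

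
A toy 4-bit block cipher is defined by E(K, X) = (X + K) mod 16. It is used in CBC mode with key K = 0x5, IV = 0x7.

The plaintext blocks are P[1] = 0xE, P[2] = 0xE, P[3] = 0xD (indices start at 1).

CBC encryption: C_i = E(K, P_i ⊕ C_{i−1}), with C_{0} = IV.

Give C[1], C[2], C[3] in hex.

C[1]: P[1] ⊕ 0x7 = 0x9; E(K, 0x9) = 0xE.
C[2]: P[2] ⊕ 0xE = 0x0; E(K, 0x0) = 0x5.
C[3]: P[3] ⊕ 0x5 = 0x8; E(K, 0x8) = 0xD.

C[1] = 0xE, C[2] = 0x5, C[3] = 0xD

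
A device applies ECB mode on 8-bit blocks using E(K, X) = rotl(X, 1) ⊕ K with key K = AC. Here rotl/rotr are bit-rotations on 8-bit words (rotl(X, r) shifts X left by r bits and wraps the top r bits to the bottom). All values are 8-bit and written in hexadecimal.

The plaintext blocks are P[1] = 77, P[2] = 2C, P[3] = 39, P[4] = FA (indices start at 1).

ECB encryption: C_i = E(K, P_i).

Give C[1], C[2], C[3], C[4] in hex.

C[1] = 42, C[2] = F4, C[3] = DE, C[4] = 59

C[1]: E(K, 77) = 42.
C[2]: E(K, 2C) = F4.
C[3]: E(K, 39) = DE.
C[4]: E(K, FA) = 59.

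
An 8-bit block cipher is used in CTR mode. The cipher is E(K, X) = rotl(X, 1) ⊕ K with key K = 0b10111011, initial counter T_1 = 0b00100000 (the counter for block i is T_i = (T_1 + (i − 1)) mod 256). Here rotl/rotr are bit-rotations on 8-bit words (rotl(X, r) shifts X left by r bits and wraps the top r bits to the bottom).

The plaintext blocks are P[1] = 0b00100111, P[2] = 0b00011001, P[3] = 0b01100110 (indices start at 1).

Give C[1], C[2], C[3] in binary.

C[1] = 0b11011100, C[2] = 0b11100000, C[3] = 0b10011001

CTR encryption: S_i = E(K, T_i) where T_i is the counter for block i; C_i = P_i ⊕ S_i.
C[1]: T = 0b00100000, S = E(K, T) = 0b11111011; 0b00100111 ⊕ 0b11111011 = 0b11011100.
C[2]: T = 0b00100001, S = E(K, T) = 0b11111001; 0b00011001 ⊕ 0b11111001 = 0b11100000.
C[3]: T = 0b00100010, S = E(K, T) = 0b11111111; 0b01100110 ⊕ 0b11111111 = 0b10011001.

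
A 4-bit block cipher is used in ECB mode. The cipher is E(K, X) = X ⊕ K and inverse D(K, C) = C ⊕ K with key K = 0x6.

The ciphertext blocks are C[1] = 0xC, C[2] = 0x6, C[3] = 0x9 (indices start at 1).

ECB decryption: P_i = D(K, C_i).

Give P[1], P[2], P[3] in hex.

P[1] = 0xA, P[2] = 0x0, P[3] = 0xF

P[1]: D(K, 0xC) = 0xA.
P[2]: D(K, 0x6) = 0x0.
P[3]: D(K, 0x9) = 0xF.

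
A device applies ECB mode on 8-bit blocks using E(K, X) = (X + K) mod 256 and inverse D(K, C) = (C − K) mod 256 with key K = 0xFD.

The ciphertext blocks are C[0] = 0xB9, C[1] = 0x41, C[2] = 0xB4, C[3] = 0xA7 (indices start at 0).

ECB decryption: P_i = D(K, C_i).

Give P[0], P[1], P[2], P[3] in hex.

P[0]: D(K, 0xB9) = 0xBC.
P[1]: D(K, 0x41) = 0x44.
P[2]: D(K, 0xB4) = 0xB7.
P[3]: D(K, 0xA7) = 0xAA.

P[0] = 0xBC, P[1] = 0x44, P[2] = 0xB7, P[3] = 0xAA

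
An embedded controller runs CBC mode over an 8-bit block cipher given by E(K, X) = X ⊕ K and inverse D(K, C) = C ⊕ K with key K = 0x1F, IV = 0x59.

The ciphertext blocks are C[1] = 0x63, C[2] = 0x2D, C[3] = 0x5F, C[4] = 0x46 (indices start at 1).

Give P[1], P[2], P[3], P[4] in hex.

CBC decryption: P_i = D(K, C_i) ⊕ C_{i−1}, with C_{0} = IV.
P[1]: D(K, 0x63) = 0x7C; 0x7C ⊕ 0x59 = 0x25.
P[2]: D(K, 0x2D) = 0x32; 0x32 ⊕ 0x63 = 0x51.
P[3]: D(K, 0x5F) = 0x40; 0x40 ⊕ 0x2D = 0x6D.
P[4]: D(K, 0x46) = 0x59; 0x59 ⊕ 0x5F = 0x06.

P[1] = 0x25, P[2] = 0x51, P[3] = 0x6D, P[4] = 0x06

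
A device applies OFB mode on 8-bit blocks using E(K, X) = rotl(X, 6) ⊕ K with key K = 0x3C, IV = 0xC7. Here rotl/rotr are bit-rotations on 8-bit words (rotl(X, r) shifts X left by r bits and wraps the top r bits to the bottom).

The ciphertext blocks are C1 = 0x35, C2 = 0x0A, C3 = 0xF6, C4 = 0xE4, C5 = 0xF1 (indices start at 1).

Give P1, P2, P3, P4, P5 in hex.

P1 = 0xF8, P2 = 0x45, P3 = 0x19, P4 = 0x23, P5 = 0x3C

OFB decryption: S_i = E(K, S_{i−1}) with S_{0} = IV; P_i = C_i ⊕ S_i.
P1: S = E(K, 0xC7) = 0xCD; 0x35 ⊕ 0xCD = 0xF8.
P2: S = E(K, 0xCD) = 0x4F; 0x0A ⊕ 0x4F = 0x45.
P3: S = E(K, 0x4F) = 0xEF; 0xF6 ⊕ 0xEF = 0x19.
P4: S = E(K, 0xEF) = 0xC7; 0xE4 ⊕ 0xC7 = 0x23.
P5: S = E(K, 0xC7) = 0xCD; 0xF1 ⊕ 0xCD = 0x3C.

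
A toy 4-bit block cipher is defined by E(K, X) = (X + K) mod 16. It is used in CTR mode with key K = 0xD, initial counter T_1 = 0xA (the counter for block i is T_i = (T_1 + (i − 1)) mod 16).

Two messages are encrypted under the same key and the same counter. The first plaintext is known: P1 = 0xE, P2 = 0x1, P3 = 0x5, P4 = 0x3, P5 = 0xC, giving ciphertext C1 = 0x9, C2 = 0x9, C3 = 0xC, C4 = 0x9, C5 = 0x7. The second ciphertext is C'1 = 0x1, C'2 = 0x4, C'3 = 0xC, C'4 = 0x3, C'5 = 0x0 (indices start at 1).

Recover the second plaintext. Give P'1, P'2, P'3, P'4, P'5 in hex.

In CTR with a reused counter, both messages share the same keystream S_i, so C_i ⊕ C'_i = P_i ⊕ P'_i and thus P'_i = P_i ⊕ C_i ⊕ C'_i.
P'1: 0xE ⊕ 0x9 ⊕ 0x1 = 0x6.
P'2: 0x1 ⊕ 0x9 ⊕ 0x4 = 0xC.
P'3: 0x5 ⊕ 0xC ⊕ 0xC = 0x5.
P'4: 0x3 ⊕ 0x9 ⊕ 0x3 = 0x9.
P'5: 0xC ⊕ 0x7 ⊕ 0x0 = 0xB.

P'1 = 0x6, P'2 = 0xC, P'3 = 0x5, P'4 = 0x9, P'5 = 0xB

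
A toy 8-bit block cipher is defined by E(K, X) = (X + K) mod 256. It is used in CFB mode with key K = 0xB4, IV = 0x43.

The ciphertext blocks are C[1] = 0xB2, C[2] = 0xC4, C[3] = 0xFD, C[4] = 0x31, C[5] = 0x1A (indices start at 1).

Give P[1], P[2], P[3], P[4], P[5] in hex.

P[1] = 0x45, P[2] = 0xA2, P[3] = 0x85, P[4] = 0x80, P[5] = 0xFF

CFB decryption: P_i = C_i ⊕ E(K, C_{i−1}), with C_{0} = IV.
P[1]: E(K, 0x43) = 0xF7; 0xB2 ⊕ 0xF7 = 0x45.
P[2]: E(K, 0xB2) = 0x66; 0xC4 ⊕ 0x66 = 0xA2.
P[3]: E(K, 0xC4) = 0x78; 0xFD ⊕ 0x78 = 0x85.
P[4]: E(K, 0xFD) = 0xB1; 0x31 ⊕ 0xB1 = 0x80.
P[5]: E(K, 0x31) = 0xE5; 0x1A ⊕ 0xE5 = 0xFF.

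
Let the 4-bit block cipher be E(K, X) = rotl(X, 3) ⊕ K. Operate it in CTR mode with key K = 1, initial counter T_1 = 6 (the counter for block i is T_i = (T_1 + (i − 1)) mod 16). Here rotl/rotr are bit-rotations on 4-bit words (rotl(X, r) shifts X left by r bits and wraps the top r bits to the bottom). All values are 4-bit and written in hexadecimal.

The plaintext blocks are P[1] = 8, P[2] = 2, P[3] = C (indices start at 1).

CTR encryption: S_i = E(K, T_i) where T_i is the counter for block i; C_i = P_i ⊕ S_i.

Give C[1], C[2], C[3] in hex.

C[1] = A, C[2] = 8, C[3] = 9

C[1]: T = 6, S = E(K, T) = 2; 8 ⊕ 2 = A.
C[2]: T = 7, S = E(K, T) = A; 2 ⊕ A = 8.
C[3]: T = 8, S = E(K, T) = 5; C ⊕ 5 = 9.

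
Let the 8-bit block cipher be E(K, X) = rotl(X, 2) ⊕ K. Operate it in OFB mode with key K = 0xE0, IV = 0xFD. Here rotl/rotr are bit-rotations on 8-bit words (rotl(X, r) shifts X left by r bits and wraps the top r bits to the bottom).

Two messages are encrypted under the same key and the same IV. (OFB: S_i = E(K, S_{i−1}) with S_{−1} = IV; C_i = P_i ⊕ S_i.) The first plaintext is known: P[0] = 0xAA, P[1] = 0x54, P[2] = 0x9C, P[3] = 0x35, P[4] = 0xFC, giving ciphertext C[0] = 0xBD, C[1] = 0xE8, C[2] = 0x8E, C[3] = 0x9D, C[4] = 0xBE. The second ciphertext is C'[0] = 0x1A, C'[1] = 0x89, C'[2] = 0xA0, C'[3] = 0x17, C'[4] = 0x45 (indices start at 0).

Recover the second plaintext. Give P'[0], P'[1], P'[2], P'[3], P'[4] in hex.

P'[0] = 0x0D, P'[1] = 0x35, P'[2] = 0xB2, P'[3] = 0xBF, P'[4] = 0x07

In OFB with a reused IV, both messages share the same keystream S_i, so C_i ⊕ C'_i = P_i ⊕ P'_i and thus P'_i = P_i ⊕ C_i ⊕ C'_i.
P'[0]: 0xAA ⊕ 0xBD ⊕ 0x1A = 0x0D.
P'[1]: 0x54 ⊕ 0xE8 ⊕ 0x89 = 0x35.
P'[2]: 0x9C ⊕ 0x8E ⊕ 0xA0 = 0xB2.
P'[3]: 0x35 ⊕ 0x9D ⊕ 0x17 = 0xBF.
P'[4]: 0xFC ⊕ 0xBE ⊕ 0x45 = 0x07.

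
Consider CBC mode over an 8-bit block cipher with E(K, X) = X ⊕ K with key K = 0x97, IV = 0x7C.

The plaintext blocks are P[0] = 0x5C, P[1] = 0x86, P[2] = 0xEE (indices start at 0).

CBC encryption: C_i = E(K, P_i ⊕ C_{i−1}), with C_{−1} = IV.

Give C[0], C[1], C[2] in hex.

C[0] = 0xB7, C[1] = 0xA6, C[2] = 0xDF

C[0]: P[0] ⊕ 0x7C = 0x20; E(K, 0x20) = 0xB7.
C[1]: P[1] ⊕ 0xB7 = 0x31; E(K, 0x31) = 0xA6.
C[2]: P[2] ⊕ 0xA6 = 0x48; E(K, 0x48) = 0xDF.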